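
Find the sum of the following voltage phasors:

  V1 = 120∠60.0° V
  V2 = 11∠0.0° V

Step 1 — Convert each phasor to rectangular form:
  V1 = 120·(cos(60.0°) + j·sin(60.0°)) = 60 + j103.9 V
  V2 = 11·(cos(0.0°) + j·sin(0.0°)) = 11 V
Step 2 — Sum components: V_total = 71 + j103.9 V.
Step 3 — Convert to polar: |V_total| = 125.9 V, ∠V_total = 55.7°.

V_total = 125.9∠55.7° V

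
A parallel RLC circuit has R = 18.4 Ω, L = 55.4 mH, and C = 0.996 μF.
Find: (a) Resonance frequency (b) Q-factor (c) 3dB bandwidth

Step 1 — Resonance: ω₀ = 1/√(LC) = 1/√(0.0554·9.96e-07) = 4257 rad/s.
Step 2 — f₀ = ω₀/(2π) = 677.5 Hz.
Step 3 — Parallel Q: Q = R/(ω₀L) = 18.4/(4257·0.0554) = 0.07802.
Step 4 — Bandwidth: Δω = ω₀/Q = 5.457e+04 rad/s; BW = Δω/(2π) = 8684 Hz.

(a) f₀ = 677.5 Hz  (b) Q = 0.07802  (c) BW = 8684 Hz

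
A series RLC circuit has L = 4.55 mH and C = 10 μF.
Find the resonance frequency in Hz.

Step 1 — Resonance condition Im(Z)=0 gives ω₀ = 1/√(LC).
Step 2 — ω₀ = 1/√(0.00455·1e-05) = 4688 rad/s.
Step 3 — f₀ = ω₀/(2π) = 746.1 Hz.

f₀ = 746.1 Hz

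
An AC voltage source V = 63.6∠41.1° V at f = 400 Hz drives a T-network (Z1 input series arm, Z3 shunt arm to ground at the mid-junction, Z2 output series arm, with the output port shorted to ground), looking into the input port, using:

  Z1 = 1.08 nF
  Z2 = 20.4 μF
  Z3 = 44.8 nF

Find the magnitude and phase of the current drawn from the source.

Step 1 — Angular frequency: ω = 2π·f = 2π·400 = 2513 rad/s.
Step 2 — Component impedances:
  Z1: Z = 1/(jωC) = -j/(ω·C) = 0 - j3.684e+05 Ω
  Z2: Z = 1/(jωC) = -j/(ω·C) = 0 - j19.5 Ω
  Z3: Z = 1/(jωC) = -j/(ω·C) = 0 - j8881 Ω
Step 3 — With the output port shorted to ground, the output series arm Z2 runs from the junction to ground; the shunt arm Z3 also runs from the junction to ground. They appear in parallel: Z3 || Z2 = 0 - j19.46 Ω.
Step 4 — Series with input arm Z1: Z_in = Z1 + (Z3 || Z2) = 0 - j3.684e+05 Ω = 3.684e+05∠-90.0° Ω.
Step 5 — Source phasor: V = 63.6∠41.1° V = 47.93 + j41.81 V.
Step 6 — Ohm's law: I = V / Z_total = (47.93 + j41.81) / (0 - j3.684e+05) = -0.0001135 + j0.0001301 A.
Step 7 — Convert to polar: |I| = 0.0001726 A, ∠I = 131.1°.

I = 0.0001726∠131.1° A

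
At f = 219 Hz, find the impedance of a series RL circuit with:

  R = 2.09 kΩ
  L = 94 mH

Step 1 — Angular frequency: ω = 2π·f = 2π·219 = 1376 rad/s.
Step 2 — Component impedances:
  R: Z = R = 2090 Ω
  L: Z = jωL = j·1376·0.094 = 0 + j129.3 Ω
Step 3 — Series combination: Z_total = R + L = 2090 + j129.3 Ω = 2094∠3.5° Ω.

Z = 2090 + j129.3 Ω = 2094∠3.5° Ω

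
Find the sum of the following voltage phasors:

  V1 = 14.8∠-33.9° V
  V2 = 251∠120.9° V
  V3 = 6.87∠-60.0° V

Step 1 — Convert each phasor to rectangular form:
  V1 = 14.8·(cos(-33.9°) + j·sin(-33.9°)) = 12.28 - j8.255 V
  V2 = 251·(cos(120.9°) + j·sin(120.9°)) = -128.9 + j215.4 V
  V3 = 6.87·(cos(-60.0°) + j·sin(-60.0°)) = 3.435 - j5.95 V
Step 2 — Sum components: V_total = -113.2 + j201.2 V.
Step 3 — Convert to polar: |V_total| = 230.8 V, ∠V_total = 119.4°.

V_total = 230.8∠119.4° V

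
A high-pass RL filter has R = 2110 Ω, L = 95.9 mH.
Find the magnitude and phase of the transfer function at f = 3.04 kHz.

Step 1 — Angular frequency: ω = 2π·3040 = 1.91e+04 rad/s.
Step 2 — Transfer function: H(jω) = jωL/(R + jωL).
Step 3 — Numerator jωL = j·1832; denominator R + jωL = 2110 + j1832.
Step 4 — H = 0.4298 + j0.495.
Step 5 — Magnitude: |H| = 0.6556 (-3.7 dB); phase: φ = 49.0°.

|H| = 0.6556 (-3.7 dB), φ = 49.0°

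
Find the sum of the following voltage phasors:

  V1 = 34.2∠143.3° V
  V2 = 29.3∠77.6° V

Step 1 — Convert each phasor to rectangular form:
  V1 = 34.2·(cos(143.3°) + j·sin(143.3°)) = -27.42 + j20.44 V
  V2 = 29.3·(cos(77.6°) + j·sin(77.6°)) = 6.292 + j28.62 V
Step 2 — Sum components: V_total = -21.13 + j49.06 V.
Step 3 — Convert to polar: |V_total| = 53.41 V, ∠V_total = 113.3°.

V_total = 53.41∠113.3° V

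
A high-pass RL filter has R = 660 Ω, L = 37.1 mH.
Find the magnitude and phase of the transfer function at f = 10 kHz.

Step 1 — Angular frequency: ω = 2π·1e+04 = 6.283e+04 rad/s.
Step 2 — Transfer function: H(jω) = jωL/(R + jωL).
Step 3 — Numerator jωL = j·2331; denominator R + jωL = 660 + j2331.
Step 4 — H = 0.9258 + j0.2621.
Step 5 — Magnitude: |H| = 0.9622 (-0.3 dB); phase: φ = 15.8°.

|H| = 0.9622 (-0.3 dB), φ = 15.8°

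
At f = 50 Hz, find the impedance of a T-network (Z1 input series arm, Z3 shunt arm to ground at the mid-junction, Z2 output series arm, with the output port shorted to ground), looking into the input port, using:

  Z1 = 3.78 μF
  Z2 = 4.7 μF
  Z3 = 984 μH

Step 1 — Angular frequency: ω = 2π·f = 2π·50 = 314.2 rad/s.
Step 2 — Component impedances:
  Z1: Z = 1/(jωC) = -j/(ω·C) = 0 - j842.1 Ω
  Z2: Z = 1/(jωC) = -j/(ω·C) = 0 - j677.3 Ω
  Z3: Z = jωL = j·314.2·0.000984 = 0 + j0.3091 Ω
Step 3 — With the output port shorted to ground, the output series arm Z2 runs from the junction to ground; the shunt arm Z3 also runs from the junction to ground. They appear in parallel: Z3 || Z2 = 0 + j0.3093 Ω.
Step 4 — Series with input arm Z1: Z_in = Z1 + (Z3 || Z2) = 0 - j841.8 Ω = 841.8∠-90.0° Ω.

Z = 0 - j841.8 Ω = 841.8∠-90.0° Ω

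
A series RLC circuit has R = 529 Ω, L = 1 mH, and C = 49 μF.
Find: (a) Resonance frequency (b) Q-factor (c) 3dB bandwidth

Step 1 — Resonance: ω₀ = 1/√(LC) = 1/√(0.001·4.9e-05) = 4518 rad/s.
Step 2 — f₀ = ω₀/(2π) = 719 Hz.
Step 3 — Series Q: Q = ω₀L/R = 4518·0.001/529 = 0.00854.
Step 4 — Bandwidth: Δω = ω₀/Q = 5.29e+05 rad/s; BW = Δω/(2π) = 8.419e+04 Hz.

(a) f₀ = 719 Hz  (b) Q = 0.00854  (c) BW = 8.419e+04 Hz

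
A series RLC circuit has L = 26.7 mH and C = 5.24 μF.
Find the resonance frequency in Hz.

Step 1 — Resonance condition Im(Z)=0 gives ω₀ = 1/√(LC).
Step 2 — ω₀ = 1/√(0.0267·5.24e-06) = 2673 rad/s.
Step 3 — f₀ = ω₀/(2π) = 425.5 Hz.

f₀ = 425.5 Hz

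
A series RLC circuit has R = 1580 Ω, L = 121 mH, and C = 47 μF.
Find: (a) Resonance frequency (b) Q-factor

Step 1 — Resonance condition Im(Z)=0 gives ω₀ = 1/√(LC).
Step 2 — ω₀ = 1/√(0.121·4.7e-05) = 419.3 rad/s.
Step 3 — f₀ = ω₀/(2π) = 66.74 Hz.
Step 4 — Series Q: Q = ω₀L/R = 419.3·0.121/1580 = 0.03211.

(a) f₀ = 66.74 Hz  (b) Q = 0.03211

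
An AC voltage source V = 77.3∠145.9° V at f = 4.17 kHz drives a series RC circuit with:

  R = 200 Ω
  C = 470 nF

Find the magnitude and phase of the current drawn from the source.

Step 1 — Angular frequency: ω = 2π·f = 2π·4170 = 2.62e+04 rad/s.
Step 2 — Component impedances:
  R: Z = R = 200 Ω
  C: Z = 1/(jωC) = -j/(ω·C) = 0 - j81.21 Ω
Step 3 — Series combination: Z_total = R + C = 200 - j81.21 Ω = 215.9∠-22.1° Ω.
Step 4 — Source phasor: V = 77.3∠145.9° V = -64.01 + j43.34 V.
Step 5 — Ohm's law: I = V / Z_total = (-64.01 + j43.34) / (200 - j81.21) = -0.3503 + j0.07446 A.
Step 6 — Convert to polar: |I| = 0.3581 A, ∠I = 168.0°.

I = 0.3581∠168.0° A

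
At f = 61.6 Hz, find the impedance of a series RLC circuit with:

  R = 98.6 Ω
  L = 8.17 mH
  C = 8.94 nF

Step 1 — Angular frequency: ω = 2π·f = 2π·61.6 = 387 rad/s.
Step 2 — Component impedances:
  R: Z = R = 98.6 Ω
  L: Z = jωL = j·387·0.00817 = 0 + j3.162 Ω
  C: Z = 1/(jωC) = -j/(ω·C) = 0 - j2.89e+05 Ω
Step 3 — Series combination: Z_total = R + L + C = 98.6 - j2.89e+05 Ω = 2.89e+05∠-90.0° Ω.

Z = 98.6 - j2.89e+05 Ω = 2.89e+05∠-90.0° Ω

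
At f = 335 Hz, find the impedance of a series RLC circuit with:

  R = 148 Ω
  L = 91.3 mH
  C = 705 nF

Step 1 — Angular frequency: ω = 2π·f = 2π·335 = 2105 rad/s.
Step 2 — Component impedances:
  R: Z = R = 148 Ω
  L: Z = jωL = j·2105·0.0913 = 0 + j192.2 Ω
  C: Z = 1/(jωC) = -j/(ω·C) = 0 - j673.9 Ω
Step 3 — Series combination: Z_total = R + L + C = 148 - j481.7 Ω = 503.9∠-72.9° Ω.

Z = 148 - j481.7 Ω = 503.9∠-72.9° Ω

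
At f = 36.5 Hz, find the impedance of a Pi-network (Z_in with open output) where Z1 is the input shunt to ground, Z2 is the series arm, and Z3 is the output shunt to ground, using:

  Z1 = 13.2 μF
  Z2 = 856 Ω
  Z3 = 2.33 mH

Step 1 — Angular frequency: ω = 2π·f = 2π·36.5 = 229.3 rad/s.
Step 2 — Component impedances:
  Z1: Z = 1/(jωC) = -j/(ω·C) = 0 - j330.3 Ω
  Z2: Z = R = 856 Ω
  Z3: Z = jωL = j·229.3·0.00233 = 0 + j0.5344 Ω
Step 3 — With open output, the series arm Z2 and the output shunt Z3 appear in series to ground: Z2 + Z3 = 856 + j0.5344 Ω.
Step 4 — Parallel with input shunt Z1: Z_in = Z1 || (Z2 + Z3) = 111 - j287.6 Ω = 308.2∠-68.9° Ω.

Z = 111 - j287.6 Ω = 308.2∠-68.9° Ω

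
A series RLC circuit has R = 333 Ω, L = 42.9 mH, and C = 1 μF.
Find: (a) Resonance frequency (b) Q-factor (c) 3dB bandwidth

Step 1 — Resonance: ω₀ = 1/√(LC) = 1/√(0.0429·1e-06) = 4828 rad/s.
Step 2 — f₀ = ω₀/(2π) = 768.4 Hz.
Step 3 — Series Q: Q = ω₀L/R = 4828·0.0429/333 = 0.622.
Step 4 — Bandwidth: Δω = ω₀/Q = 7762 rad/s; BW = Δω/(2π) = 1235 Hz.

(a) f₀ = 768.4 Hz  (b) Q = 0.622  (c) BW = 1235 Hz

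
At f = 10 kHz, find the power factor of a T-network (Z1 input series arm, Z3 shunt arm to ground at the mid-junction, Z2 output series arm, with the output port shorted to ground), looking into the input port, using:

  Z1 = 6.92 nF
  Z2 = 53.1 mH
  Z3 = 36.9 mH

Step 1 — Angular frequency: ω = 2π·f = 2π·1e+04 = 6.283e+04 rad/s.
Step 2 — Component impedances:
  Z1: Z = 1/(jωC) = -j/(ω·C) = 0 - j2300 Ω
  Z2: Z = jωL = j·6.283e+04·0.0531 = 0 + j3336 Ω
  Z3: Z = jωL = j·6.283e+04·0.0369 = 0 + j2318 Ω
Step 3 — With the output port shorted to ground, the output series arm Z2 runs from the junction to ground; the shunt arm Z3 also runs from the junction to ground. They appear in parallel: Z3 || Z2 = 0 + j1368 Ω.
Step 4 — Series with input arm Z1: Z_in = Z1 + (Z3 || Z2) = 0 - j932 Ω = 932∠-90.0° Ω.
Step 5 — Power factor: PF = cos(φ) = Re(Z)/|Z| = 0/932 = 0.
Step 6 — Type: Im(Z) = -932 ⇒ leading (phase φ = -90.0°).

PF = 0 (leading, φ = -90.0°)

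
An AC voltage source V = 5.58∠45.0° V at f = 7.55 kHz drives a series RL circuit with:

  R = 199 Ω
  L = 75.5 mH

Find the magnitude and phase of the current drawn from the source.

Step 1 — Angular frequency: ω = 2π·f = 2π·7550 = 4.744e+04 rad/s.
Step 2 — Component impedances:
  R: Z = R = 199 Ω
  L: Z = jωL = j·4.744e+04·0.0755 = 0 + j3582 Ω
Step 3 — Series combination: Z_total = R + L = 199 + j3582 Ω = 3587∠86.8° Ω.
Step 4 — Source phasor: V = 5.58∠45.0° V = 3.946 + j3.946 V.
Step 5 — Ohm's law: I = V / Z_total = (3.946 + j3.946) / (199 + j3582) = 0.001159 - j0.001037 A.
Step 6 — Convert to polar: |I| = 0.001556 A, ∠I = -41.8°.

I = 0.001556∠-41.8° A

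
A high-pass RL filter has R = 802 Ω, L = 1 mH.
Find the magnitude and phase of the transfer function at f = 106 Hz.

Step 1 — Angular frequency: ω = 2π·106 = 666 rad/s.
Step 2 — Transfer function: H(jω) = jωL/(R + jωL).
Step 3 — Numerator jωL = j·0.666; denominator R + jωL = 802 + j0.666.
Step 4 — H = 6.896e-07 + j0.0008304.
Step 5 — Magnitude: |H| = 0.0008304 (-61.6 dB); phase: φ = 90.0°.

|H| = 0.0008304 (-61.6 dB), φ = 90.0°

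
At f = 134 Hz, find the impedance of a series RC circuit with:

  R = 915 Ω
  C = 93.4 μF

Step 1 — Angular frequency: ω = 2π·f = 2π·134 = 841.9 rad/s.
Step 2 — Component impedances:
  R: Z = R = 915 Ω
  C: Z = 1/(jωC) = -j/(ω·C) = 0 - j12.72 Ω
Step 3 — Series combination: Z_total = R + C = 915 - j12.72 Ω = 915.1∠-0.8° Ω.

Z = 915 - j12.72 Ω = 915.1∠-0.8° Ω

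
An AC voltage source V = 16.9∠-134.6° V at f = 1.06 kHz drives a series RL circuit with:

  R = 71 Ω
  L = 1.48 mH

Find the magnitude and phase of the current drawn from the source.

Step 1 — Angular frequency: ω = 2π·f = 2π·1060 = 6660 rad/s.
Step 2 — Component impedances:
  R: Z = R = 71 Ω
  L: Z = jωL = j·6660·0.00148 = 0 + j9.857 Ω
Step 3 — Series combination: Z_total = R + L = 71 + j9.857 Ω = 71.68∠7.9° Ω.
Step 4 — Source phasor: V = 16.9∠-134.6° V = -11.87 - j12.03 V.
Step 5 — Ohm's law: I = V / Z_total = (-11.87 - j12.03) / (71 + j9.857) = -0.1871 - j0.1435 A.
Step 6 — Convert to polar: |I| = 0.2358 A, ∠I = -142.5°.

I = 0.2358∠-142.5° A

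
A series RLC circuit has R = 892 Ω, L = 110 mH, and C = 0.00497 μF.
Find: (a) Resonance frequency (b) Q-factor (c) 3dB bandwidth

Step 1 — Resonance condition Im(Z)=0 gives ω₀ = 1/√(LC).
Step 2 — ω₀ = 1/√(0.11·4.97e-09) = 4.277e+04 rad/s.
Step 3 — f₀ = ω₀/(2π) = 6807 Hz.
Step 4 — Series Q: Q = ω₀L/R = 4.277e+04·0.11/892 = 5.274.
Step 5 — 3dB bandwidth: Δω = ω₀/Q = 8109 rad/s; BW = Δω/(2π) = 1291 Hz.

(a) f₀ = 6807 Hz  (b) Q = 5.274  (c) BW = 1291 Hz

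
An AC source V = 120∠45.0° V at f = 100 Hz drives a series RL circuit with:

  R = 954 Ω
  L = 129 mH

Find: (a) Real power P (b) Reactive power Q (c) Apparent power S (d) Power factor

Step 1 — Angular frequency: ω = 2π·f = 2π·100 = 628.3 rad/s.
Step 2 — Component impedances:
  R: Z = R = 954 Ω
  L: Z = jωL = j·628.3·0.129 = 0 + j81.05 Ω
Step 3 — Series combination: Z_total = R + L = 954 + j81.05 Ω = 957.4∠4.9° Ω.
Step 4 — Source phasor: V = 120∠45.0° V = 84.85 + j84.85 V.
Step 5 — Current: I = V / Z = 0.09581 + j0.0808 A = 0.1253∠40.1° A.
Step 6 — Complex power: S = V·I* = 14.99 + j1.273 VA.
Step 7 — Real power: P = Re(S) = 14.99 W.
Step 8 — Reactive power: Q = Im(S) = 1.273 VAR.
Step 9 — Apparent power: |S| = 15.04 VA.
Step 10 — Power factor: PF = P/|S| = 0.9964 (lagging).

(a) P = 14.99 W  (b) Q = 1.273 VAR  (c) S = 15.04 VA  (d) PF = 0.9964 (lagging)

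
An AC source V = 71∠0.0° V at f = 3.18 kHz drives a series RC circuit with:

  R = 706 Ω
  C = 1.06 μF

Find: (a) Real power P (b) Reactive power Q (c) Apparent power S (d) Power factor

Step 1 — Angular frequency: ω = 2π·f = 2π·3180 = 1.998e+04 rad/s.
Step 2 — Component impedances:
  R: Z = R = 706 Ω
  C: Z = 1/(jωC) = -j/(ω·C) = 0 - j47.22 Ω
Step 3 — Series combination: Z_total = R + C = 706 - j47.22 Ω = 707.6∠-3.8° Ω.
Step 4 — Source phasor: V = 71∠0.0° V = 71 V.
Step 5 — Current: I = V / Z = 0.1001 + j0.006696 A = 0.1003∠3.8° A.
Step 6 — Complex power: S = V·I* = 7.108 - j0.4754 VA.
Step 7 — Real power: P = Re(S) = 7.108 W.
Step 8 — Reactive power: Q = Im(S) = -0.4754 VAR.
Step 9 — Apparent power: |S| = 7.124 VA.
Step 10 — Power factor: PF = P/|S| = 0.9978 (leading).

(a) P = 7.108 W  (b) Q = -0.4754 VAR  (c) S = 7.124 VA  (d) PF = 0.9978 (leading)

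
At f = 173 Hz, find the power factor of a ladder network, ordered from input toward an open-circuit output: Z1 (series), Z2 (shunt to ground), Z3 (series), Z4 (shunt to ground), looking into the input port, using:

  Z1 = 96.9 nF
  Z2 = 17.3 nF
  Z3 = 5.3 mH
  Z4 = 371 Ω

Step 1 — Angular frequency: ω = 2π·f = 2π·173 = 1087 rad/s.
Step 2 — Component impedances:
  Z1: Z = 1/(jωC) = -j/(ω·C) = 0 - j9494 Ω
  Z2: Z = 1/(jωC) = -j/(ω·C) = 0 - j5.318e+04 Ω
  Z3: Z = jωL = j·1087·0.0053 = 0 + j5.761 Ω
  Z4: Z = R = 371 Ω
Step 3 — Ladder network (open output): work backward from the far end, alternating series and parallel combinations. Z_in = 371.1 - j9491 Ω = 9498∠-87.8° Ω.
Step 4 — Power factor: PF = cos(φ) = Re(Z)/|Z| = 371.1/9498 = 0.03907.
Step 5 — Type: Im(Z) = -9491 ⇒ leading (phase φ = -87.8°).

PF = 0.03907 (leading, φ = -87.8°)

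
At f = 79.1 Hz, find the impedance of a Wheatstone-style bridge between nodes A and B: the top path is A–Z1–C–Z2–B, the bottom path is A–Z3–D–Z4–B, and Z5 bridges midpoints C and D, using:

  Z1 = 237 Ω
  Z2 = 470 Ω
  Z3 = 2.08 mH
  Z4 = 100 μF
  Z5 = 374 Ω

Step 1 — Angular frequency: ω = 2π·f = 2π·79.1 = 497 rad/s.
Step 2 — Component impedances:
  Z1: Z = R = 237 Ω
  Z2: Z = R = 470 Ω
  Z3: Z = jωL = j·497·0.00208 = 0 + j1.034 Ω
  Z4: Z = 1/(jωC) = -j/(ω·C) = 0 - j20.12 Ω
  Z5: Z = R = 374 Ω
Step 3 — Bridge requires nodal analysis (the Z5 bridge couples midpoints C and D, so the two paths cannot be reduced to a simple series/parallel combination). Setting node B to ground and injecting 1 A at node A, the 3-node admittance system at A, C, D solves to V_A = Z_AB = 0.6186 - j19.07 Ω = 19.08∠-88.1° Ω.

Z = 0.6186 - j19.07 Ω = 19.08∠-88.1° Ω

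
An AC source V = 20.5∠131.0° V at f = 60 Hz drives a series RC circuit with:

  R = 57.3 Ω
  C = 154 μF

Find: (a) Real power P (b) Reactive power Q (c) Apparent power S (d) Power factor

Step 1 — Angular frequency: ω = 2π·f = 2π·60 = 377 rad/s.
Step 2 — Component impedances:
  R: Z = R = 57.3 Ω
  C: Z = 1/(jωC) = -j/(ω·C) = 0 - j17.22 Ω
Step 3 — Series combination: Z_total = R + C = 57.3 - j17.22 Ω = 59.83∠-16.7° Ω.
Step 4 — Source phasor: V = 20.5∠131.0° V = -13.45 + j15.47 V.
Step 5 — Current: I = V / Z = -0.2897 + j0.1829 A = 0.3426∠147.7° A.
Step 6 — Complex power: S = V·I* = 6.726 - j2.022 VA.
Step 7 — Real power: P = Re(S) = 6.726 W.
Step 8 — Reactive power: Q = Im(S) = -2.022 VAR.
Step 9 — Apparent power: |S| = 7.024 VA.
Step 10 — Power factor: PF = P/|S| = 0.9577 (leading).

(a) P = 6.726 W  (b) Q = -2.022 VAR  (c) S = 7.024 VA  (d) PF = 0.9577 (leading)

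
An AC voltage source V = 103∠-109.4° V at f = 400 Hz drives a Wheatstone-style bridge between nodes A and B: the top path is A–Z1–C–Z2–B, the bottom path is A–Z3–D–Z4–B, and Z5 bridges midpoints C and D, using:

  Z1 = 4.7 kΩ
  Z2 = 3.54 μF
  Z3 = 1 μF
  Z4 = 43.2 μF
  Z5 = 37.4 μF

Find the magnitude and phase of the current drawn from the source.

Step 1 — Angular frequency: ω = 2π·f = 2π·400 = 2513 rad/s.
Step 2 — Component impedances:
  Z1: Z = R = 4700 Ω
  Z2: Z = 1/(jωC) = -j/(ω·C) = 0 - j112.4 Ω
  Z3: Z = 1/(jωC) = -j/(ω·C) = 0 - j397.9 Ω
  Z4: Z = 1/(jωC) = -j/(ω·C) = 0 - j9.21 Ω
  Z5: Z = 1/(jωC) = -j/(ω·C) = 0 - j10.64 Ω
Step 3 — Bridge requires nodal analysis (the Z5 bridge couples midpoints C and D, so the two paths cannot be reduced to a simple series/parallel combination). Setting node B to ground and injecting 1 A at node A, the 3-node admittance system at A, C, D solves to V_A = Z_AB = 33.56 - j403.5 Ω = 404.9∠-85.2° Ω.
Step 4 — Source phasor: V = 103∠-109.4° V = -34.21 - j97.15 V.
Step 5 — Ohm's law: I = V / Z_total = (-34.21 - j97.15) / (33.56 - j403.5) = 0.2321 - j0.1041 A.
Step 6 — Convert to polar: |I| = 0.2544 A, ∠I = -24.2°.

I = 0.2544∠-24.2° A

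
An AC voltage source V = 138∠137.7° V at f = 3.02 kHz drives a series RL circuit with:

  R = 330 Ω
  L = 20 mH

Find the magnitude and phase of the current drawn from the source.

Step 1 — Angular frequency: ω = 2π·f = 2π·3020 = 1.898e+04 rad/s.
Step 2 — Component impedances:
  R: Z = R = 330 Ω
  L: Z = jωL = j·1.898e+04·0.02 = 0 + j379.5 Ω
Step 3 — Series combination: Z_total = R + L = 330 + j379.5 Ω = 502.9∠49.0° Ω.
Step 4 — Source phasor: V = 138∠137.7° V = -102.1 + j92.88 V.
Step 5 — Ohm's law: I = V / Z_total = (-102.1 + j92.88) / (330 + j379.5) = 0.006183 + j0.2743 A.
Step 6 — Convert to polar: |I| = 0.2744 A, ∠I = 88.7°.

I = 0.2744∠88.7° A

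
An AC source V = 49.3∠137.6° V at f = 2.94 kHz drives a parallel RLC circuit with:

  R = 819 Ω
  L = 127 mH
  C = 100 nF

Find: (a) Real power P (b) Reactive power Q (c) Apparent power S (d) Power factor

Step 1 — Angular frequency: ω = 2π·f = 2π·2940 = 1.847e+04 rad/s.
Step 2 — Component impedances:
  R: Z = R = 819 Ω
  L: Z = jωL = j·1.847e+04·0.127 = 0 + j2346 Ω
  C: Z = 1/(jωC) = -j/(ω·C) = 0 - j541.3 Ω
Step 3 — Parallel combination: 1/Z_total = 1/R + 1/L + 1/C; Z_total = 347.9 - j404.8 Ω = 533.8∠-49.3° Ω.
Step 4 — Source phasor: V = 49.3∠137.6° V = -36.41 + j33.24 V.
Step 5 — Current: I = V / Z = -0.09169 - j0.01114 A = 0.09236∠-173.1° A.
Step 6 — Complex power: S = V·I* = 2.968 - j3.454 VA.
Step 7 — Real power: P = Re(S) = 2.968 W.
Step 8 — Reactive power: Q = Im(S) = -3.454 VAR.
Step 9 — Apparent power: |S| = 4.554 VA.
Step 10 — Power factor: PF = P/|S| = 0.6517 (leading).

(a) P = 2.968 W  (b) Q = -3.454 VAR  (c) S = 4.554 VA  (d) PF = 0.6517 (leading)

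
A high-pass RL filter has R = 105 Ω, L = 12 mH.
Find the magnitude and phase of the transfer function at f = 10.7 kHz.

Step 1 — Angular frequency: ω = 2π·1.07e+04 = 6.723e+04 rad/s.
Step 2 — Transfer function: H(jω) = jωL/(R + jωL).
Step 3 — Numerator jωL = j·806.8; denominator R + jωL = 105 + j806.8.
Step 4 — H = 0.9833 + j0.128.
Step 5 — Magnitude: |H| = 0.9916 (-0.1 dB); phase: φ = 7.4°.

|H| = 0.9916 (-0.1 dB), φ = 7.4°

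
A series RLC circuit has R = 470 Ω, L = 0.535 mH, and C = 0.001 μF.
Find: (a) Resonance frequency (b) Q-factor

Step 1 — Resonance condition Im(Z)=0 gives ω₀ = 1/√(LC).
Step 2 — ω₀ = 1/√(0.000535·1e-09) = 1.367e+06 rad/s.
Step 3 — f₀ = ω₀/(2π) = 2.176e+05 Hz.
Step 4 — Series Q: Q = ω₀L/R = 1.367e+06·0.000535/470 = 1.556.

(a) f₀ = 2.176e+05 Hz  (b) Q = 1.556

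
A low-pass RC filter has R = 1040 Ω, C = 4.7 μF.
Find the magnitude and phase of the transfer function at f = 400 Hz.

Step 1 — Angular frequency: ω = 2π·400 = 2513 rad/s.
Step 2 — Transfer function: H(jω) = 1/(1 + jωRC).
Step 3 — Denominator: 1 + jωRC = 1 + j·2513·1040·4.7e-06 = 1 + j12.28.
Step 4 — H = 0.006582 - j0.08087.
Step 5 — Magnitude: |H| = 0.08113 (-21.8 dB); phase: φ = -85.3°.

|H| = 0.08113 (-21.8 dB), φ = -85.3°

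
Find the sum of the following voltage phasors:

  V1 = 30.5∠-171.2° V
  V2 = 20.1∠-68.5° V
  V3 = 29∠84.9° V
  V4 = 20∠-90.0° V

Step 1 — Convert each phasor to rectangular form:
  V1 = 30.5·(cos(-171.2°) + j·sin(-171.2°)) = -30.14 - j4.666 V
  V2 = 20.1·(cos(-68.5°) + j·sin(-68.5°)) = 7.367 - j18.7 V
  V3 = 29·(cos(84.9°) + j·sin(84.9°)) = 2.578 + j28.89 V
  V4 = 20·(cos(-90.0°) + j·sin(-90.0°)) = 0 - j20 V
Step 2 — Sum components: V_total = -20.2 - j14.48 V.
Step 3 — Convert to polar: |V_total| = 24.85 V, ∠V_total = -144.4°.

V_total = 24.85∠-144.4° V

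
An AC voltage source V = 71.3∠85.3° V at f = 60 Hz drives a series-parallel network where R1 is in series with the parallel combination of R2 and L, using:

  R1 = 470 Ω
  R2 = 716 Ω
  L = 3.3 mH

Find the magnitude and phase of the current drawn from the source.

Step 1 — Angular frequency: ω = 2π·f = 2π·60 = 377 rad/s.
Step 2 — Component impedances:
  R1: Z = R = 470 Ω
  R2: Z = R = 716 Ω
  L: Z = jωL = j·377·0.0033 = 0 + j1.244 Ω
Step 3 — Parallel branch: R2 || L = 1/(1/R2 + 1/L) = 0.002162 + j1.244 Ω.
Step 4 — Series with R1: Z_total = R1 + (R2 || L) = 470 + j1.244 Ω = 470∠0.2° Ω.
Step 5 — Source phasor: V = 71.3∠85.3° V = 5.842 + j71.06 V.
Step 6 — Ohm's law: I = V / Z_total = (5.842 + j71.06) / (470 + j1.244) = 0.01283 + j0.1512 A.
Step 7 — Convert to polar: |I| = 0.1517 A, ∠I = 85.1°.

I = 0.1517∠85.1° A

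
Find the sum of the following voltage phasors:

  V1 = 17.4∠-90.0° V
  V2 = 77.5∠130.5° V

Step 1 — Convert each phasor to rectangular form:
  V1 = 17.4·(cos(-90.0°) + j·sin(-90.0°)) = 0 - j17.4 V
  V2 = 77.5·(cos(130.5°) + j·sin(130.5°)) = -50.33 + j58.93 V
Step 2 — Sum components: V_total = -50.33 + j41.53 V.
Step 3 — Convert to polar: |V_total| = 65.25 V, ∠V_total = 140.5°.

V_total = 65.25∠140.5° V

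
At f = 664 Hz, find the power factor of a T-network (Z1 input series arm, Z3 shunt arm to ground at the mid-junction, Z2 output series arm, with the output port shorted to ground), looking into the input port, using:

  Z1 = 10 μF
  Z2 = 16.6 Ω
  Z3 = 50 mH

Step 1 — Angular frequency: ω = 2π·f = 2π·664 = 4172 rad/s.
Step 2 — Component impedances:
  Z1: Z = 1/(jωC) = -j/(ω·C) = 0 - j23.97 Ω
  Z2: Z = R = 16.6 Ω
  Z3: Z = jωL = j·4172·0.05 = 0 + j208.6 Ω
Step 3 — With the output port shorted to ground, the output series arm Z2 runs from the junction to ground; the shunt arm Z3 also runs from the junction to ground. They appear in parallel: Z3 || Z2 = 16.5 + j1.313 Ω.
Step 4 — Series with input arm Z1: Z_in = Z1 + (Z3 || Z2) = 16.5 - j22.66 Ω = 28.03∠-53.9° Ω.
Step 5 — Power factor: PF = cos(φ) = Re(Z)/|Z| = 16.496/28.025 = 0.5886.
Step 6 — Type: Im(Z) = -22.66 ⇒ leading (phase φ = -53.9°).

PF = 0.5886 (leading, φ = -53.9°)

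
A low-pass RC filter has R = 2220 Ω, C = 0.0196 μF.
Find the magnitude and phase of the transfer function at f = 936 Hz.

Step 1 — Angular frequency: ω = 2π·936 = 5881 rad/s.
Step 2 — Transfer function: H(jω) = 1/(1 + jωRC).
Step 3 — Denominator: 1 + jωRC = 1 + j·5881·2220·1.96e-08 = 1 + j0.2559.
Step 4 — H = 0.9385 - j0.2402.
Step 5 — Magnitude: |H| = 0.9688 (-0.3 dB); phase: φ = -14.4°.

|H| = 0.9688 (-0.3 dB), φ = -14.4°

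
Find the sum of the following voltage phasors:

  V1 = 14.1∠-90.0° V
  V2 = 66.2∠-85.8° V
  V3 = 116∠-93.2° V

Step 1 — Convert each phasor to rectangular form:
  V1 = 14.1·(cos(-90.0°) + j·sin(-90.0°)) = 0 - j14.1 V
  V2 = 66.2·(cos(-85.8°) + j·sin(-85.8°)) = 4.848 - j66.02 V
  V3 = 116·(cos(-93.2°) + j·sin(-93.2°)) = -6.475 - j115.8 V
Step 2 — Sum components: V_total = -1.627 - j195.9 V.
Step 3 — Convert to polar: |V_total| = 195.9 V, ∠V_total = -90.5°.

V_total = 195.9∠-90.5° V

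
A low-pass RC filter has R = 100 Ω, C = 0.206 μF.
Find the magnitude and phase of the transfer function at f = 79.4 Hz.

Step 1 — Angular frequency: ω = 2π·79.4 = 498.9 rad/s.
Step 2 — Transfer function: H(jω) = 1/(1 + jωRC).
Step 3 — Denominator: 1 + jωRC = 1 + j·498.9·100·2.06e-07 = 1 + j0.01028.
Step 4 — H = 0.9999 - j0.01028.
Step 5 — Magnitude: |H| = 0.9999 (-0.0 dB); phase: φ = -0.6°.

|H| = 0.9999 (-0.0 dB), φ = -0.6°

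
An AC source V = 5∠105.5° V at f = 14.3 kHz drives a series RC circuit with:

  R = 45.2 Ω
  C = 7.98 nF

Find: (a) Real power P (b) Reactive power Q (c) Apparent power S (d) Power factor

Step 1 — Angular frequency: ω = 2π·f = 2π·1.43e+04 = 8.985e+04 rad/s.
Step 2 — Component impedances:
  R: Z = R = 45.2 Ω
  C: Z = 1/(jωC) = -j/(ω·C) = 0 - j1395 Ω
Step 3 — Series combination: Z_total = R + C = 45.2 - j1395 Ω = 1395∠-88.1° Ω.
Step 4 — Source phasor: V = 5∠105.5° V = -1.336 + j4.818 V.
Step 5 — Current: I = V / Z = -0.003482 - j0.0008452 A = 0.003583∠-166.4° A.
Step 6 — Complex power: S = V·I* = 0.0005803 - j0.01791 VA.
Step 7 — Real power: P = Re(S) = 0.0005803 W.
Step 8 — Reactive power: Q = Im(S) = -0.01791 VAR.
Step 9 — Apparent power: |S| = 0.01792 VA.
Step 10 — Power factor: PF = P/|S| = 0.03239 (leading).

(a) P = 0.0005803 W  (b) Q = -0.01791 VAR  (c) S = 0.01792 VA  (d) PF = 0.03239 (leading)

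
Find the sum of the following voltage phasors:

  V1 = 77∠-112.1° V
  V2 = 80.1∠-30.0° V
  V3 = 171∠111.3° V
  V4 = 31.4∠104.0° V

Step 1 — Convert each phasor to rectangular form:
  V1 = 77·(cos(-112.1°) + j·sin(-112.1°)) = -28.97 - j71.34 V
  V2 = 80.1·(cos(-30.0°) + j·sin(-30.0°)) = 69.37 - j40.05 V
  V3 = 171·(cos(111.3°) + j·sin(111.3°)) = -62.12 + j159.3 V
  V4 = 31.4·(cos(104.0°) + j·sin(104.0°)) = -7.596 + j30.47 V
Step 2 — Sum components: V_total = -29.31 + j78.39 V.
Step 3 — Convert to polar: |V_total| = 83.69 V, ∠V_total = 110.5°.

V_total = 83.69∠110.5° V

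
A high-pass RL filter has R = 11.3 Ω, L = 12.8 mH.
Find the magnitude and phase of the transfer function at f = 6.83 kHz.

Step 1 — Angular frequency: ω = 2π·6830 = 4.291e+04 rad/s.
Step 2 — Transfer function: H(jω) = jωL/(R + jωL).
Step 3 — Numerator jωL = j·549.3; denominator R + jωL = 11.3 + j549.3.
Step 4 — H = 0.9996 + j0.02056.
Step 5 — Magnitude: |H| = 0.9998 (-0.0 dB); phase: φ = 1.2°.

|H| = 0.9998 (-0.0 dB), φ = 1.2°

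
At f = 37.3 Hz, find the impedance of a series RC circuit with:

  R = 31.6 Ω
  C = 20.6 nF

Step 1 — Angular frequency: ω = 2π·f = 2π·37.3 = 234.4 rad/s.
Step 2 — Component impedances:
  R: Z = R = 31.6 Ω
  C: Z = 1/(jωC) = -j/(ω·C) = 0 - j2.071e+05 Ω
Step 3 — Series combination: Z_total = R + C = 31.6 - j2.071e+05 Ω = 2.071e+05∠-90.0° Ω.

Z = 31.6 - j2.071e+05 Ω = 2.071e+05∠-90.0° Ω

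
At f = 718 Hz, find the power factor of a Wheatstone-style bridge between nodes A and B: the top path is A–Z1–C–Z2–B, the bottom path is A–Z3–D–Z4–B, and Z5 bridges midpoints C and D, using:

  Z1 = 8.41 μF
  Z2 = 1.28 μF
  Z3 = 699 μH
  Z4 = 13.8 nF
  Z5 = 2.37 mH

Step 1 — Angular frequency: ω = 2π·f = 2π·718 = 4511 rad/s.
Step 2 — Component impedances:
  Z1: Z = 1/(jωC) = -j/(ω·C) = 0 - j26.36 Ω
  Z2: Z = 1/(jωC) = -j/(ω·C) = 0 - j173.2 Ω
  Z3: Z = jωL = j·4511·0.000699 = 0 + j3.153 Ω
  Z4: Z = 1/(jωC) = -j/(ω·C) = 0 - j1.606e+04 Ω
  Z5: Z = jωL = j·4511·0.00237 = 0 + j10.69 Ω
Step 3 — Bridge requires nodal analysis (the Z5 bridge couples midpoints C and D, so the two paths cannot be reduced to a simple series/parallel combination). Setting node B to ground and injecting 1 A at node A, the 3-node admittance system at A, C, D solves to V_A = Z_AB = 0 - j142.6 Ω = 142.6∠-90.0° Ω.
Step 4 — Power factor: PF = cos(φ) = Re(Z)/|Z| = 0/142.6 = 0.
Step 5 — Type: Im(Z) = -142.6 ⇒ leading (phase φ = -90.0°).

PF = 0 (leading, φ = -90.0°)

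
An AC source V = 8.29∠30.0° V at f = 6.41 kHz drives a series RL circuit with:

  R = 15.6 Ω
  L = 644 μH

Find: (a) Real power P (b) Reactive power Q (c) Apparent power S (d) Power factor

Step 1 — Angular frequency: ω = 2π·f = 2π·6410 = 4.028e+04 rad/s.
Step 2 — Component impedances:
  R: Z = R = 15.6 Ω
  L: Z = jωL = j·4.028e+04·0.000644 = 0 + j25.94 Ω
Step 3 — Series combination: Z_total = R + L = 15.6 + j25.94 Ω = 30.27∠59.0° Ω.
Step 4 — Source phasor: V = 8.29∠30.0° V = 7.179 + j4.145 V.
Step 5 — Current: I = V / Z = 0.2396 - j0.1327 A = 0.2739∠-29.0° A.
Step 6 — Complex power: S = V·I* = 1.17 + j1.946 VA.
Step 7 — Real power: P = Re(S) = 1.17 W.
Step 8 — Reactive power: Q = Im(S) = 1.946 VAR.
Step 9 — Apparent power: |S| = 2.271 VA.
Step 10 — Power factor: PF = P/|S| = 0.5154 (lagging).

(a) P = 1.17 W  (b) Q = 1.946 VAR  (c) S = 2.271 VA  (d) PF = 0.5154 (lagging)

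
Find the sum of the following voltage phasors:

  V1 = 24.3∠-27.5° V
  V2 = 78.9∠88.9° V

Step 1 — Convert each phasor to rectangular form:
  V1 = 24.3·(cos(-27.5°) + j·sin(-27.5°)) = 21.55 - j11.22 V
  V2 = 78.9·(cos(88.9°) + j·sin(88.9°)) = 1.515 + j78.89 V
Step 2 — Sum components: V_total = 23.07 + j67.66 V.
Step 3 — Convert to polar: |V_total| = 71.49 V, ∠V_total = 71.2°.

V_total = 71.49∠71.2° V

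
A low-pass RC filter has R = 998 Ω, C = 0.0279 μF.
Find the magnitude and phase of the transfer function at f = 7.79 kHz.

Step 1 — Angular frequency: ω = 2π·7790 = 4.895e+04 rad/s.
Step 2 — Transfer function: H(jω) = 1/(1 + jωRC).
Step 3 — Denominator: 1 + jωRC = 1 + j·4.895e+04·998·2.79e-08 = 1 + j1.363.
Step 4 — H = 0.35 - j0.477.
Step 5 — Magnitude: |H| = 0.5916 (-4.6 dB); phase: φ = -53.7°.

|H| = 0.5916 (-4.6 dB), φ = -53.7°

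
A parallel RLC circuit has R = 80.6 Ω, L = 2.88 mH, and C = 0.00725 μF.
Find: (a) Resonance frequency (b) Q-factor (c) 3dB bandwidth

Step 1 — Resonance: ω₀ = 1/√(LC) = 1/√(0.00288·7.25e-09) = 2.188e+05 rad/s.
Step 2 — f₀ = ω₀/(2π) = 3.483e+04 Hz.
Step 3 — Parallel Q: Q = R/(ω₀L) = 80.6/(2.188e+05·0.00288) = 0.1279.
Step 4 — Bandwidth: Δω = ω₀/Q = 1.711e+06 rad/s; BW = Δω/(2π) = 2.724e+05 Hz.

(a) f₀ = 3.483e+04 Hz  (b) Q = 0.1279  (c) BW = 2.724e+05 Hz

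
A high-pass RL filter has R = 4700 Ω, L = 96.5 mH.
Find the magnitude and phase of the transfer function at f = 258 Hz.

Step 1 — Angular frequency: ω = 2π·258 = 1621 rad/s.
Step 2 — Transfer function: H(jω) = jωL/(R + jωL).
Step 3 — Numerator jωL = j·156.4; denominator R + jωL = 4700 + j156.4.
Step 4 — H = 0.001107 + j0.03325.
Step 5 — Magnitude: |H| = 0.03327 (-29.6 dB); phase: φ = 88.1°.

|H| = 0.03327 (-29.6 dB), φ = 88.1°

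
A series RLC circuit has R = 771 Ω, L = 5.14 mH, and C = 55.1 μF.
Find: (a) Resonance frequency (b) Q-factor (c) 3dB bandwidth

Step 1 — Resonance: ω₀ = 1/√(LC) = 1/√(0.00514·5.51e-05) = 1879 rad/s.
Step 2 — f₀ = ω₀/(2π) = 299.1 Hz.
Step 3 — Series Q: Q = ω₀L/R = 1879·0.00514/771 = 0.01253.
Step 4 — Bandwidth: Δω = ω₀/Q = 1.5e+05 rad/s; BW = Δω/(2π) = 2.387e+04 Hz.

(a) f₀ = 299.1 Hz  (b) Q = 0.01253  (c) BW = 2.387e+04 Hz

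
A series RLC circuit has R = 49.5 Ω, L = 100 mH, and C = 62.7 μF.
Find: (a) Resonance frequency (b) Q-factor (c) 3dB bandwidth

Step 1 — Resonance condition Im(Z)=0 gives ω₀ = 1/√(LC).
Step 2 — ω₀ = 1/√(0.1·6.27e-05) = 399.4 rad/s.
Step 3 — f₀ = ω₀/(2π) = 63.56 Hz.
Step 4 — Series Q: Q = ω₀L/R = 399.4·0.1/49.5 = 0.8068.
Step 5 — 3dB bandwidth: Δω = ω₀/Q = 495 rad/s; BW = Δω/(2π) = 78.78 Hz.

(a) f₀ = 63.56 Hz  (b) Q = 0.8068  (c) BW = 78.78 Hz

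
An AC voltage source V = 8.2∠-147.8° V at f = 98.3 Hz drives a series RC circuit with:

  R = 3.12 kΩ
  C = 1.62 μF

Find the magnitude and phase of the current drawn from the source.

Step 1 — Angular frequency: ω = 2π·f = 2π·98.3 = 617.6 rad/s.
Step 2 — Component impedances:
  R: Z = R = 3120 Ω
  C: Z = 1/(jωC) = -j/(ω·C) = 0 - j999.4 Ω
Step 3 — Series combination: Z_total = R + C = 3120 - j999.4 Ω = 3276∠-17.8° Ω.
Step 4 — Source phasor: V = 8.2∠-147.8° V = -6.939 - j4.37 V.
Step 5 — Ohm's law: I = V / Z_total = (-6.939 - j4.37) / (3120 - j999.4) = -0.00161 - j0.001916 A.
Step 6 — Convert to polar: |I| = 0.002503 A, ∠I = -130.0°.

I = 0.002503∠-130.0° A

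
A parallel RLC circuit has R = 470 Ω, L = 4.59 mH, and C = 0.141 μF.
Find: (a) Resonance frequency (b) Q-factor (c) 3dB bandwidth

Step 1 — Resonance: ω₀ = 1/√(LC) = 1/√(0.00459·1.41e-07) = 3.931e+04 rad/s.
Step 2 — f₀ = ω₀/(2π) = 6256 Hz.
Step 3 — Parallel Q: Q = R/(ω₀L) = 470/(3.931e+04·0.00459) = 2.605.
Step 4 — Bandwidth: Δω = ω₀/Q = 1.509e+04 rad/s; BW = Δω/(2π) = 2402 Hz.

(a) f₀ = 6256 Hz  (b) Q = 2.605  (c) BW = 2402 Hz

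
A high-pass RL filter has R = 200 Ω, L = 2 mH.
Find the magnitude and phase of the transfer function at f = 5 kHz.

Step 1 — Angular frequency: ω = 2π·5000 = 3.142e+04 rad/s.
Step 2 — Transfer function: H(jω) = jωL/(R + jωL).
Step 3 — Numerator jωL = j·62.83; denominator R + jωL = 200 + j62.83.
Step 4 — H = 0.08983 + j0.2859.
Step 5 — Magnitude: |H| = 0.2997 (-10.5 dB); phase: φ = 72.6°.

|H| = 0.2997 (-10.5 dB), φ = 72.6°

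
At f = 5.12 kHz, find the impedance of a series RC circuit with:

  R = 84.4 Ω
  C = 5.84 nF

Step 1 — Angular frequency: ω = 2π·f = 2π·5120 = 3.217e+04 rad/s.
Step 2 — Component impedances:
  R: Z = R = 84.4 Ω
  C: Z = 1/(jωC) = -j/(ω·C) = 0 - j5323 Ω
Step 3 — Series combination: Z_total = R + C = 84.4 - j5323 Ω = 5323∠-89.1° Ω.

Z = 84.4 - j5323 Ω = 5323∠-89.1° Ω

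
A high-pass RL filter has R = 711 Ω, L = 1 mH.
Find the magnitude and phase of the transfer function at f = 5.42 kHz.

Step 1 — Angular frequency: ω = 2π·5420 = 3.405e+04 rad/s.
Step 2 — Transfer function: H(jω) = jωL/(R + jωL).
Step 3 — Numerator jωL = j·34.05; denominator R + jωL = 711 + j34.05.
Step 4 — H = 0.002289 + j0.04779.
Step 5 — Magnitude: |H| = 0.04784 (-26.4 dB); phase: φ = 87.3°.

|H| = 0.04784 (-26.4 dB), φ = 87.3°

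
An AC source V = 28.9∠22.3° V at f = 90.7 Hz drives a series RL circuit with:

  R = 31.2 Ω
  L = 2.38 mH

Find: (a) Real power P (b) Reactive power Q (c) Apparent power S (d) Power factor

Step 1 — Angular frequency: ω = 2π·f = 2π·90.7 = 569.9 rad/s.
Step 2 — Component impedances:
  R: Z = R = 31.2 Ω
  L: Z = jωL = j·569.9·0.00238 = 0 + j1.356 Ω
Step 3 — Series combination: Z_total = R + L = 31.2 + j1.356 Ω = 31.23∠2.5° Ω.
Step 4 — Source phasor: V = 28.9∠22.3° V = 26.74 + j10.97 V.
Step 5 — Current: I = V / Z = 0.8706 + j0.3136 A = 0.9254∠19.8° A.
Step 6 — Complex power: S = V·I* = 26.72 + j1.162 VA.
Step 7 — Real power: P = Re(S) = 26.72 W.
Step 8 — Reactive power: Q = Im(S) = 1.162 VAR.
Step 9 — Apparent power: |S| = 26.74 VA.
Step 10 — Power factor: PF = P/|S| = 0.9991 (lagging).

(a) P = 26.72 W  (b) Q = 1.162 VAR  (c) S = 26.74 VA  (d) PF = 0.9991 (lagging)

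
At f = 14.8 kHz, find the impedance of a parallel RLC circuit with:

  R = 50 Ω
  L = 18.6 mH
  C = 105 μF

Step 1 — Angular frequency: ω = 2π·f = 2π·1.48e+04 = 9.299e+04 rad/s.
Step 2 — Component impedances:
  R: Z = R = 50 Ω
  L: Z = jωL = j·9.299e+04·0.0186 = 0 + j1730 Ω
  C: Z = 1/(jωC) = -j/(ω·C) = 0 - j0.1024 Ω
Step 3 — Parallel combination: 1/Z_total = 1/R + 1/L + 1/C; Z_total = 0.0002098 - j0.1024 Ω = 0.1024∠-89.9° Ω.

Z = 0.0002098 - j0.1024 Ω = 0.1024∠-89.9° Ω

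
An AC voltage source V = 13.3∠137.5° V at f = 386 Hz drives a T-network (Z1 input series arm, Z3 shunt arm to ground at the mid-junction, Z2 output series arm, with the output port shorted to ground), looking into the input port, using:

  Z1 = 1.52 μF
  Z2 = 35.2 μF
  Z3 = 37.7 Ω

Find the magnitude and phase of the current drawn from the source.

Step 1 — Angular frequency: ω = 2π·f = 2π·386 = 2425 rad/s.
Step 2 — Component impedances:
  Z1: Z = 1/(jωC) = -j/(ω·C) = 0 - j271.3 Ω
  Z2: Z = 1/(jωC) = -j/(ω·C) = 0 - j11.71 Ω
  Z3: Z = R = 37.7 Ω
Step 3 — With the output port shorted to ground, the output series arm Z2 runs from the junction to ground; the shunt arm Z3 also runs from the junction to ground. They appear in parallel: Z3 || Z2 = 3.319 - j10.68 Ω.
Step 4 — Series with input arm Z1: Z_in = Z1 + (Z3 || Z2) = 3.319 - j281.9 Ω = 282∠-89.3° Ω.
Step 5 — Source phasor: V = 13.3∠137.5° V = -9.806 + j8.985 V.
Step 6 — Ohm's law: I = V / Z_total = (-9.806 + j8.985) / (3.319 - j281.9) = -0.03227 - j0.0344 A.
Step 7 — Convert to polar: |I| = 0.04717 A, ∠I = -133.2°.

I = 0.04717∠-133.2° A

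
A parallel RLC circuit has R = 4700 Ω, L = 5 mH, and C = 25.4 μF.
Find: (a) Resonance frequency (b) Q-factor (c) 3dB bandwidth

Step 1 — Resonance: ω₀ = 1/√(LC) = 1/√(0.005·2.54e-05) = 2806 rad/s.
Step 2 — f₀ = ω₀/(2π) = 446.6 Hz.
Step 3 — Parallel Q: Q = R/(ω₀L) = 4700/(2806·0.005) = 335.
Step 4 — Bandwidth: Δω = ω₀/Q = 8.377 rad/s; BW = Δω/(2π) = 1.333 Hz.

(a) f₀ = 446.6 Hz  (b) Q = 335  (c) BW = 1.333 Hz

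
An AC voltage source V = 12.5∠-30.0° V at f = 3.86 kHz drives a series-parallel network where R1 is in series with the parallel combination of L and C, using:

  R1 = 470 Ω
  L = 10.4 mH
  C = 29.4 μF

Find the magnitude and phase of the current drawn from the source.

Step 1 — Angular frequency: ω = 2π·f = 2π·3860 = 2.425e+04 rad/s.
Step 2 — Component impedances:
  R1: Z = R = 470 Ω
  L: Z = jωL = j·2.425e+04·0.0104 = 0 + j252.2 Ω
  C: Z = 1/(jωC) = -j/(ω·C) = 0 - j1.402 Ω
Step 3 — Parallel branch: L || C = 1/(1/L + 1/C) = 0 - j1.41 Ω.
Step 4 — Series with R1: Z_total = R1 + (L || C) = 470 - j1.41 Ω = 470∠-0.2° Ω.
Step 5 — Source phasor: V = 12.5∠-30.0° V = 10.83 - j6.25 V.
Step 6 — Ohm's law: I = V / Z_total = (10.83 - j6.25) / (470 - j1.41) = 0.02307 - j0.01323 A.
Step 7 — Convert to polar: |I| = 0.0266 A, ∠I = -29.8°.

I = 0.0266∠-29.8° A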